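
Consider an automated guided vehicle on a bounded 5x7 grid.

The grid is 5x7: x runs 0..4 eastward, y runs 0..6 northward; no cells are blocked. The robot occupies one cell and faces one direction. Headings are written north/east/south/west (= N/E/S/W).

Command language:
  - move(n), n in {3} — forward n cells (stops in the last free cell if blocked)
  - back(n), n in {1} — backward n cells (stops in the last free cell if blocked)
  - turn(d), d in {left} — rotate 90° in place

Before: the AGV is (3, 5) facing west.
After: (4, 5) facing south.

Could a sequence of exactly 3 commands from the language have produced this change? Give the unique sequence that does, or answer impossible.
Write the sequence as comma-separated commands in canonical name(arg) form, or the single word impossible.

back(1), back(1), turn(left)

key: the second back(1) runs into the grid edge before its full distance
initial: (3, 5) facing west
1. back(1) → (4, 5) facing west
2. back(1) → (4, 5) facing west
3. turn(left) → (4, 5) facing south
no rival 3-sequence matches.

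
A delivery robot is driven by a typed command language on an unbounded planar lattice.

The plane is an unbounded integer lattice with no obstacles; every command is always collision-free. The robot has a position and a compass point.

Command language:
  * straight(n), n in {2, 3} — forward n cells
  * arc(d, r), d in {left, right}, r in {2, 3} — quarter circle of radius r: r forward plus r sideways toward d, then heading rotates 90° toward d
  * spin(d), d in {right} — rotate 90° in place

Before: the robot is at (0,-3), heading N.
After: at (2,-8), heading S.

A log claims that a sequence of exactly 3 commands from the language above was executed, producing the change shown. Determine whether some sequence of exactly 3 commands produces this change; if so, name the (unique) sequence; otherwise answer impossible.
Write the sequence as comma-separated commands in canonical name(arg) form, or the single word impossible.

spin(right), arc(right, 2), straight(3)

key: running straight(3) before spin(right) would end elsewhere — order is forced
start: at (0,-3), heading N
t=1 spin(right) ⇒ at (0,-3), heading E
t=2 arc(right, 2) ⇒ at (2,-5), heading S
t=3 straight(3) ⇒ at (2,-8), heading S
no rival 3-sequence matches.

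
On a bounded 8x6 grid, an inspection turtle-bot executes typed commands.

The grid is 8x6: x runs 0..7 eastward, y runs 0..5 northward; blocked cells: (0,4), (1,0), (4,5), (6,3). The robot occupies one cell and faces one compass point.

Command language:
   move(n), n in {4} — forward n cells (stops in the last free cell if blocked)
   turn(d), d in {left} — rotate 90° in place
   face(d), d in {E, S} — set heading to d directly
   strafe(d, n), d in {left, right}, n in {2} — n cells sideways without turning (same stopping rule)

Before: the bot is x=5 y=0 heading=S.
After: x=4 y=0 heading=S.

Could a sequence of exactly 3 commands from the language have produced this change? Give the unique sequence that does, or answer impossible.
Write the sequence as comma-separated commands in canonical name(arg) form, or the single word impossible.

key: order matters: swapping strafe(right, 2) and strafe(left, 2) lands elsewhere
t0: x=5 y=0 heading=S
t=1 strafe(right, 2) ⇒ x=3 y=0 heading=S
t=2 strafe(right, 2) ⇒ x=2 y=0 heading=S
t=3 strafe(left, 2) ⇒ x=4 y=0 heading=S
all 216 alternatives checked — unique.

strafe(right, 2), strafe(right, 2), strafe(left, 2)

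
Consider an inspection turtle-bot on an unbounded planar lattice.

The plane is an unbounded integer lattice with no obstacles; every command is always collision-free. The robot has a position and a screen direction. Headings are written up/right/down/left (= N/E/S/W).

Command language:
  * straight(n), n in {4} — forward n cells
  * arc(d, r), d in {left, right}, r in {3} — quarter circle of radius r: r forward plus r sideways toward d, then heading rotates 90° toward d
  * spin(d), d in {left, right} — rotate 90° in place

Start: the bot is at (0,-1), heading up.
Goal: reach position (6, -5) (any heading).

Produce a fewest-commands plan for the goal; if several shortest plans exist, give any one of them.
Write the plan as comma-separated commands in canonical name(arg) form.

arc(right, 3), arc(right, 3), straight(4)

from: at (0,-1), heading up
[1] after arc(right, 3): at (3,2), heading right
[2] after arc(right, 3): at (6,-1), heading down
[3] after straight(4): at (6,-5), heading down
nothing shorter than 3 reaches the goal.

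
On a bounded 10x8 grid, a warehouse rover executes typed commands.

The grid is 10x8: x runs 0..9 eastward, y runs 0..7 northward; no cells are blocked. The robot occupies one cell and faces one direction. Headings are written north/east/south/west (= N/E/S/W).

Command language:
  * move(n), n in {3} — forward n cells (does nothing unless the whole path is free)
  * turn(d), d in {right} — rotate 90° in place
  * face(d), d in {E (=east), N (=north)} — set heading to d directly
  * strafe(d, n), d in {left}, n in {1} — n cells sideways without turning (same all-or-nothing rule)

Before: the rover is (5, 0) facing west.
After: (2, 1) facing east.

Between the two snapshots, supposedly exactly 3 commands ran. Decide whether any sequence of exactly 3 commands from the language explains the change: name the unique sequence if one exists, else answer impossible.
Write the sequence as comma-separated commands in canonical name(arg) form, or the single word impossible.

key: cell and facing (now E) both changed — the 3 commands mix motion and turning
begin: (5, 0) facing west
[1] after move(3): (2, 0) facing west
[2] after face(E): (2, 0) facing east
[3] after strafe(left, 1): (2, 1) facing east
all 125 alternatives checked — unique.

move(3), face(E), strafe(left, 1)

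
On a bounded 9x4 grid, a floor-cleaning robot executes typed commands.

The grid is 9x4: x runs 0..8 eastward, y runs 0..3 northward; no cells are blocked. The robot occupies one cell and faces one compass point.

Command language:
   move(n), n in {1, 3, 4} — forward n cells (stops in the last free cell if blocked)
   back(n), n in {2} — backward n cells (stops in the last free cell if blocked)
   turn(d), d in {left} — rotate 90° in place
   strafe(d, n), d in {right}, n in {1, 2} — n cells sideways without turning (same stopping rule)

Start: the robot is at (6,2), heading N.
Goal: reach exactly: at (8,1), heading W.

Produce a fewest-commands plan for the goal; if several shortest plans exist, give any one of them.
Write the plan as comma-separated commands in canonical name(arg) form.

strafe(right, 2), move(4), back(2), turn(left)

start: at (6,2), heading N
1. strafe(right, 2) → at (8,2), heading N
2. move(4) → at (8,3), heading N
3. back(2) → at (8,1), heading N
4. turn(left) → at (8,1), heading W
no 3-step plan works, so 4 is optimal.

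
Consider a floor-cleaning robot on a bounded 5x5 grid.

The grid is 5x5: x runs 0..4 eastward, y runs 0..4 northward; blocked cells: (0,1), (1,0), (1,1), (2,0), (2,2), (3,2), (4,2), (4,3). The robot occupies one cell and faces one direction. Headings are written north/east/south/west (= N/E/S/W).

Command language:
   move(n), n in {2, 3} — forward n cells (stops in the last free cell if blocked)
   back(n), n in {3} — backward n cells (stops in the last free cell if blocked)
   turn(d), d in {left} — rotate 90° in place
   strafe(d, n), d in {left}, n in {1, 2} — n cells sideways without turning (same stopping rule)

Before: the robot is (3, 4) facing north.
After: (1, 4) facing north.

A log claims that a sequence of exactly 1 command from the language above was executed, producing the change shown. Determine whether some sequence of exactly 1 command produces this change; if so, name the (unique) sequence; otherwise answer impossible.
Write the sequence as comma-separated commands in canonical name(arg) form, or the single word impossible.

key: still facing N — the one step turns nothing
from: (3, 4) facing north
1. strafe(left, 2) → (1, 4) facing north
all 6 alternatives checked — unique.

strafe(left, 2)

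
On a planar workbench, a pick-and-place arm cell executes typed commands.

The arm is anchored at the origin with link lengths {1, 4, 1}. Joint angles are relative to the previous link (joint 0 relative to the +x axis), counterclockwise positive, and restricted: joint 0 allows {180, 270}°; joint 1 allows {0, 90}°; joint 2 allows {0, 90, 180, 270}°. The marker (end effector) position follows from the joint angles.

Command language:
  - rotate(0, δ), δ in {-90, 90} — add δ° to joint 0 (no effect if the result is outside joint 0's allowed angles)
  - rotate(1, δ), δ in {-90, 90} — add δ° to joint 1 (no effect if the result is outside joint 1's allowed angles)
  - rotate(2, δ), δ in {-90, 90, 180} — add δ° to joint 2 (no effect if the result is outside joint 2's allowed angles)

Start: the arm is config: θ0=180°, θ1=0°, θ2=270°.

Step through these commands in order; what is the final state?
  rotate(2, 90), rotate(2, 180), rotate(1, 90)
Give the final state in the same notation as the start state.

config: θ0=180°, θ1=90°, θ2=180°

from: config: θ0=180°, θ1=0°, θ2=270°
step 1 (rotate(2, 90)): config: θ0=180°, θ1=0°, θ2=0°
step 2 (rotate(2, 180)): config: θ0=180°, θ1=0°, θ2=180°
step 3 (rotate(1, 90)): config: θ0=180°, θ1=90°, θ2=180°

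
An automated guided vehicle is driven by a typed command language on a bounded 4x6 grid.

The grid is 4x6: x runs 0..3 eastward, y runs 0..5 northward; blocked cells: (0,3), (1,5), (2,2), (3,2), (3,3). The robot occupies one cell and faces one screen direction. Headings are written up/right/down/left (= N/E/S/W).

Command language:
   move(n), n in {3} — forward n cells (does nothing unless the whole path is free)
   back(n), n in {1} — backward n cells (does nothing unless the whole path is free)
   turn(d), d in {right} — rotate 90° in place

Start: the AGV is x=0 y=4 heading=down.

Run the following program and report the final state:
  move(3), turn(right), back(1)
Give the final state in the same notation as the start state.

x=1 y=4 heading=left

t0: x=0 y=4 heading=down
t=1 move(3) ⇒ x=0 y=4 heading=down
t=2 turn(right) ⇒ x=0 y=4 heading=left
t=3 back(1) ⇒ x=1 y=4 heading=left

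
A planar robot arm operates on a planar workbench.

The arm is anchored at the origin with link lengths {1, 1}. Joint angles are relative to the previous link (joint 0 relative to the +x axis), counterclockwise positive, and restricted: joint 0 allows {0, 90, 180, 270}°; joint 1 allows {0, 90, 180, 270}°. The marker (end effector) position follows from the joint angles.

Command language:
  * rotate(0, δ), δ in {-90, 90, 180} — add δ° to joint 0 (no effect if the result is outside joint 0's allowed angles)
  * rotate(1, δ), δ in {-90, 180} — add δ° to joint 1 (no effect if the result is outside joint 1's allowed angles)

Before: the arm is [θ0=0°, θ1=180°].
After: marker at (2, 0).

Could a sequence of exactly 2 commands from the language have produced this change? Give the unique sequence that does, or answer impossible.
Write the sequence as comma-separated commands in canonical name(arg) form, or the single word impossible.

initial: [θ0=0°, θ1=180°]
t=1 rotate(1, -90) ⇒ [θ0=0°, θ1=90°]
t=2 rotate(1, -90) ⇒ [θ0=0°, θ1=0°]
all 25 alternatives checked — unique.

rotate(1, -90), rotate(1, -90)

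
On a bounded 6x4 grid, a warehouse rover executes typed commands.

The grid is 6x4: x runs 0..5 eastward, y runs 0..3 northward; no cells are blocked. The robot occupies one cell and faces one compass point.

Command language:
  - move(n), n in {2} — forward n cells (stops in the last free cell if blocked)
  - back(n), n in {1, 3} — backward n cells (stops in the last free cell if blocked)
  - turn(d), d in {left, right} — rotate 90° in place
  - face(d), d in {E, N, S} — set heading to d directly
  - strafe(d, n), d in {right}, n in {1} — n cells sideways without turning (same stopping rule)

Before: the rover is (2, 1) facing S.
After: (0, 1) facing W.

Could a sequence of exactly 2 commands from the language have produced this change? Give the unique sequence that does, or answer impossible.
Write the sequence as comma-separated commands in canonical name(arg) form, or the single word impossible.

key: cell and facing (now W) both changed — the 2 commands mix motion and turning
start: (2, 1) facing S
1. turn(right) → (2, 1) facing W
2. move(2) → (0, 1) facing W
uniquely the one of 81 2-step routes that fits.

turn(right), move(2)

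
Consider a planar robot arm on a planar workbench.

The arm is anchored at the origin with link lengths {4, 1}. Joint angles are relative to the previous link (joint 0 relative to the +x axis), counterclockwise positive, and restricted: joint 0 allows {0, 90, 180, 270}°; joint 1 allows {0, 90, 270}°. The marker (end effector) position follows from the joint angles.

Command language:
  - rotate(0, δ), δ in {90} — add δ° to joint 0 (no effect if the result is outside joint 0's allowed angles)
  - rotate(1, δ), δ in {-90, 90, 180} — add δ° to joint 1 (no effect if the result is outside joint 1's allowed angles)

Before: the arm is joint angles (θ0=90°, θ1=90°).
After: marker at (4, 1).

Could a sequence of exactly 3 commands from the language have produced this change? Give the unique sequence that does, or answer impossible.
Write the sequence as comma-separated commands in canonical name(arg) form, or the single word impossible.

from: joint angles (θ0=90°, θ1=90°)
1. rotate(0, 90) → joint angles (θ0=180°, θ1=90°)
2. rotate(0, 90) → joint angles (θ0=270°, θ1=90°)
3. rotate(0, 90) → joint angles (θ0=0°, θ1=90°)
uniquely the one of 64 3-step routes that fits.

rotate(0, 90), rotate(0, 90), rotate(0, 90)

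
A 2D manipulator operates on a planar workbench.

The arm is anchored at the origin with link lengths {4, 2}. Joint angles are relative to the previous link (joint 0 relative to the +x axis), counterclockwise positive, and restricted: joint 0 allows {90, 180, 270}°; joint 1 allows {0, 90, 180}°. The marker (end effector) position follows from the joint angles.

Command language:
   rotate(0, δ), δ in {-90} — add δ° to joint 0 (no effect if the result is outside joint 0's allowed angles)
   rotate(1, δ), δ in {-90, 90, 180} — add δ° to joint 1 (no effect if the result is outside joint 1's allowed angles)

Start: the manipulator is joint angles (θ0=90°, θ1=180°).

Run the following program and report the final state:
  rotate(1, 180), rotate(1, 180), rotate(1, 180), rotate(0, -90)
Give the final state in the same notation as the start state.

begin: joint angles (θ0=90°, θ1=180°)
[1] after rotate(1, 180): joint angles (θ0=90°, θ1=0°)
[2] after rotate(1, 180): joint angles (θ0=90°, θ1=180°)
[3] after rotate(1, 180): joint angles (θ0=90°, θ1=0°)
[4] after rotate(0, -90): joint angles (θ0=90°, θ1=0°)

joint angles (θ0=90°, θ1=0°)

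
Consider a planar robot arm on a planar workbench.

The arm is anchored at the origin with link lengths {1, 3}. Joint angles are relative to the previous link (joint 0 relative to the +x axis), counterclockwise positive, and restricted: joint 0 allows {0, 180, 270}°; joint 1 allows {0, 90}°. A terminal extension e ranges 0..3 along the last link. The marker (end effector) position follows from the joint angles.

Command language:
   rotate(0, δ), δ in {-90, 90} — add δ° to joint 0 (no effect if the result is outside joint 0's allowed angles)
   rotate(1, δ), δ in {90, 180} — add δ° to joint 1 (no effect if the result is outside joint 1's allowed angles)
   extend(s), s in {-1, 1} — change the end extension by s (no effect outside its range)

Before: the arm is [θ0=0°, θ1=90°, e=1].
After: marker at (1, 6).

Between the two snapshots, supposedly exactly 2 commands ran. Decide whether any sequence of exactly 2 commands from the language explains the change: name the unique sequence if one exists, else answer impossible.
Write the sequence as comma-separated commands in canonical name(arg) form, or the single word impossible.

initial: [θ0=0°, θ1=90°, e=1]
[1] after extend(1): [θ0=0°, θ1=90°, e=2]
[2] after extend(1): [θ0=0°, θ1=90°, e=3]
no rival 2-sequence matches.

extend(1), extend(1)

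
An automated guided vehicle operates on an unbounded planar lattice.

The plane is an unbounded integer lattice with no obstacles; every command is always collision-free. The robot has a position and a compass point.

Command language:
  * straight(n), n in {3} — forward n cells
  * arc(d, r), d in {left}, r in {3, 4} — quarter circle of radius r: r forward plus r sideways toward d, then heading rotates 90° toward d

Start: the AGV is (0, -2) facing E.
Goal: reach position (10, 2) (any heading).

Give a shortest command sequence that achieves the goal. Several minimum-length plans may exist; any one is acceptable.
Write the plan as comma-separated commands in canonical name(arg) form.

straight(3), straight(3), arc(left, 4)

begin: (0, -2) facing E
t=1 straight(3) ⇒ (3, -2) facing E
t=2 straight(3) ⇒ (6, -2) facing E
t=3 arc(left, 4) ⇒ (10, 2) facing N
no 2-step plan works, so 3 is optimal.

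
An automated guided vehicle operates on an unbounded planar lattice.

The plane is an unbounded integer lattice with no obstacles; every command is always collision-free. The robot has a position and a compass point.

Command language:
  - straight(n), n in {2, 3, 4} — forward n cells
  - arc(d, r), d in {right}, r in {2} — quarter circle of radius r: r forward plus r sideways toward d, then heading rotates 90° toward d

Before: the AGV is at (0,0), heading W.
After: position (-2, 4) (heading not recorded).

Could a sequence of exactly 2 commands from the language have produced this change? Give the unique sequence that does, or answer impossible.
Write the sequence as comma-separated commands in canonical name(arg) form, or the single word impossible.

arc(right, 2), straight(2)

key: running straight(2) before arc(right, 2) would end elsewhere — order is forced
begin: at (0,0), heading W
step 1 (arc(right, 2)): at (-2,2), heading N
step 2 (straight(2)): at (-2,4), heading N
no rival 2-sequence matches.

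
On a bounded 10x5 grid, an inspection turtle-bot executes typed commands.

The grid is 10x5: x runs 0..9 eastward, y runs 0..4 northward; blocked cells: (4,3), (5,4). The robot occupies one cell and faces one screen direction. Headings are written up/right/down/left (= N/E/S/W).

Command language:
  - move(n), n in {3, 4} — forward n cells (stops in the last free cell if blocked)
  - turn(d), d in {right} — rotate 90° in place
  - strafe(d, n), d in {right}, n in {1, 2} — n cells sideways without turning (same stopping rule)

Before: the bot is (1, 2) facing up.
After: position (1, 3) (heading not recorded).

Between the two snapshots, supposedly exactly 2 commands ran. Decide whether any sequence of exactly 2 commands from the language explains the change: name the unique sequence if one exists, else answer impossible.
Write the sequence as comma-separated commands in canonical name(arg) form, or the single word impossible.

all 25 sequences checked — none match.

impossible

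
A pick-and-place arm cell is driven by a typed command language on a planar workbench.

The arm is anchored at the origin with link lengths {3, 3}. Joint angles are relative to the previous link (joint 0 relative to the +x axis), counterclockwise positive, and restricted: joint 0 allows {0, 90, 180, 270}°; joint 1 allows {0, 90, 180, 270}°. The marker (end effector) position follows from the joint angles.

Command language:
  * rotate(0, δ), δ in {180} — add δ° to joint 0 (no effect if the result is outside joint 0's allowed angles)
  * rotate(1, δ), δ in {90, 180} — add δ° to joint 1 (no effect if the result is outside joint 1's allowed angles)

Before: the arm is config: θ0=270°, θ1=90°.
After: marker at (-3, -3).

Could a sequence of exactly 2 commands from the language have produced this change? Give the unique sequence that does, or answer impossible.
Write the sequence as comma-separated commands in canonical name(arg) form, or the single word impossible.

begin: config: θ0=270°, θ1=90°
1. rotate(1, 90) → config: θ0=270°, θ1=180°
2. rotate(1, 90) → config: θ0=270°, θ1=270°
uniquely the one of 9 2-step routes that fits.

rotate(1, 90), rotate(1, 90)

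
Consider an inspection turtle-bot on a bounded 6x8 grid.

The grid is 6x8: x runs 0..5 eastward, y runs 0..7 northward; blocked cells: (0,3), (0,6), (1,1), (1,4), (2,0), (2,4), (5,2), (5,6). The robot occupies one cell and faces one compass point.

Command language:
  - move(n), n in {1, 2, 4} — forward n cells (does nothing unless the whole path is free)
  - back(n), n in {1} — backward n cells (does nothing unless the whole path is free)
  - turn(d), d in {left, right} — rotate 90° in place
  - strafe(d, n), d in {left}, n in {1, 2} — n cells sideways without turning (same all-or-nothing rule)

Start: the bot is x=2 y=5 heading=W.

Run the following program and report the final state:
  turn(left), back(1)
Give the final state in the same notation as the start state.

start: x=2 y=5 heading=W
[1] after turn(left): x=2 y=5 heading=S
[2] after back(1): x=2 y=6 heading=S

x=2 y=6 heading=S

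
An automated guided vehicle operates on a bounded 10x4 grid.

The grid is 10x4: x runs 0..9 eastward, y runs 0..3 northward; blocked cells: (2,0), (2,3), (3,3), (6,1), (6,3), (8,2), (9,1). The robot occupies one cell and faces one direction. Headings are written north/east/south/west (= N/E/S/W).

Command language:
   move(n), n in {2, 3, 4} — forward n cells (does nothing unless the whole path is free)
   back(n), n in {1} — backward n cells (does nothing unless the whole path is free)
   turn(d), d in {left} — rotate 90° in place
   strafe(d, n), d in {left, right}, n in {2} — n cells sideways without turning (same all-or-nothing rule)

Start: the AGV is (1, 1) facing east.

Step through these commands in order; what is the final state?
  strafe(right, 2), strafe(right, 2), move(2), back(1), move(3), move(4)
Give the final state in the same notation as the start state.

from: (1, 1) facing east
t=1 strafe(right, 2) ⇒ (1, 1) facing east
t=2 strafe(right, 2) ⇒ (1, 1) facing east
t=3 move(2) ⇒ (3, 1) facing east
t=4 back(1) ⇒ (2, 1) facing east
t=5 move(3) ⇒ (5, 1) facing east
t=6 move(4) ⇒ (5, 1) facing east

(5, 1) facing east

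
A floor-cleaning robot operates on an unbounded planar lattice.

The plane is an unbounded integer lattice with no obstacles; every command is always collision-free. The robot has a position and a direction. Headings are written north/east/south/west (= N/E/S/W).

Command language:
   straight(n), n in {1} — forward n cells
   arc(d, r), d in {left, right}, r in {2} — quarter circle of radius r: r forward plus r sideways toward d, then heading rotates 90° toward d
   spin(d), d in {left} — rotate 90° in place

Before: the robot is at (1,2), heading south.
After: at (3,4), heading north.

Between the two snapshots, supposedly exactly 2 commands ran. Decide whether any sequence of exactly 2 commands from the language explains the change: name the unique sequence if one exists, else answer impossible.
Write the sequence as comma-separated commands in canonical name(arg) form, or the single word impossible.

key: position moved to (3,4) AND the heading swung to N — translation plus rotation needed
from: at (1,2), heading south
1. spin(left) → at (1,2), heading east
2. arc(left, 2) → at (3,4), heading north
no other 2-command option fits: unique.

spin(left), arc(left, 2)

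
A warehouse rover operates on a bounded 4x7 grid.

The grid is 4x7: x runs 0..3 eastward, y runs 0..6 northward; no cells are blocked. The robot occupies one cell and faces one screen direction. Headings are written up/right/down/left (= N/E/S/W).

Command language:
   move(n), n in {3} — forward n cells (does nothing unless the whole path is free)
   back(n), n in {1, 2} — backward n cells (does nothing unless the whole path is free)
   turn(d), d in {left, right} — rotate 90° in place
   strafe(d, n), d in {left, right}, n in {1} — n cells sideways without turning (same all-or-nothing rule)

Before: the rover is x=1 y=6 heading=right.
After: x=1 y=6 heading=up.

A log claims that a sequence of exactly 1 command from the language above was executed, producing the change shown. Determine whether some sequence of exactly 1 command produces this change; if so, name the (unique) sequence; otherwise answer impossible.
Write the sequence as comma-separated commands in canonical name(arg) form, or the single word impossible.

turn(left)

key: parked at (1,6) the whole time — nothing moves the robot
start: x=1 y=6 heading=right
[1] after turn(left): x=1 y=6 heading=up
uniquely the one of 7 1-step routes that fits.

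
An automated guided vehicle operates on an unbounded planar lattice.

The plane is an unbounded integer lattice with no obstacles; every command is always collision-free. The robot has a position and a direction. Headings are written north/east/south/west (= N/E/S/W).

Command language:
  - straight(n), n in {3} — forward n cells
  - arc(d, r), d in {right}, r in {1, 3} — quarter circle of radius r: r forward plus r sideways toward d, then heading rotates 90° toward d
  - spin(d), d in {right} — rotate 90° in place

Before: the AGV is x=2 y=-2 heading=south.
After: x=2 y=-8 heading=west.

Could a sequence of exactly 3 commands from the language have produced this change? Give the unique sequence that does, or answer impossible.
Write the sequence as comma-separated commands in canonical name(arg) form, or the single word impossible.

key: position moved to (2,-8) AND the heading swung to W — translation plus rotation needed
begin: x=2 y=-2 heading=south
t=1 straight(3) ⇒ x=2 y=-5 heading=south
t=2 straight(3) ⇒ x=2 y=-8 heading=south
t=3 spin(right) ⇒ x=2 y=-8 heading=west
no other 3-command option fits: unique.

straight(3), straight(3), spin(right)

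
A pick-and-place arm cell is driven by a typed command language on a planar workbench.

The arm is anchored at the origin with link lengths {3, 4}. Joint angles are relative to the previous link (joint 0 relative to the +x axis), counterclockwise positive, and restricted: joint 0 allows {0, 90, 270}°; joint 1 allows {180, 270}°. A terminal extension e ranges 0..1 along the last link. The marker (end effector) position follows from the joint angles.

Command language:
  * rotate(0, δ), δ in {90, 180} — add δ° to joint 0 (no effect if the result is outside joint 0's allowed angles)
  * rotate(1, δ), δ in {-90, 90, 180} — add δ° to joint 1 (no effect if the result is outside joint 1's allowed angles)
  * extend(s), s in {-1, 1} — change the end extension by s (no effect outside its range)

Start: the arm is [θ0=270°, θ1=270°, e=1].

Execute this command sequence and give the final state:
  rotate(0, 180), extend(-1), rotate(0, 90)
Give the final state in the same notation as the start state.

[θ0=90°, θ1=270°, e=0]

from: [θ0=270°, θ1=270°, e=1]
1. rotate(0, 180) → [θ0=90°, θ1=270°, e=1]
2. extend(-1) → [θ0=90°, θ1=270°, e=0]
3. rotate(0, 90) → [θ0=90°, θ1=270°, e=0]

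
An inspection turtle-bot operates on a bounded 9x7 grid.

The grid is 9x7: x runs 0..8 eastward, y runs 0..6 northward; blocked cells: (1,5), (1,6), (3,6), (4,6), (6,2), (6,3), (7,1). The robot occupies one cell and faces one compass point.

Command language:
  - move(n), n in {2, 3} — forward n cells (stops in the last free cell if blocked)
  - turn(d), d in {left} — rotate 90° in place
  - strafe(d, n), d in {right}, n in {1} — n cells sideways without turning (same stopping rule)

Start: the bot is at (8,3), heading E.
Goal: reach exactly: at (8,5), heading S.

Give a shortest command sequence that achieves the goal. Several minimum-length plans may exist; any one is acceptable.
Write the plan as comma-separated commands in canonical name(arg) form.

turn(left), move(2), turn(left), turn(left)

initial: at (8,3), heading E
step 1 (turn(left)): at (8,3), heading N
step 2 (move(2)): at (8,5), heading N
step 3 (turn(left)): at (8,5), heading W
step 4 (turn(left)): at (8,5), heading S
no 3-step plan works, so 4 is optimal.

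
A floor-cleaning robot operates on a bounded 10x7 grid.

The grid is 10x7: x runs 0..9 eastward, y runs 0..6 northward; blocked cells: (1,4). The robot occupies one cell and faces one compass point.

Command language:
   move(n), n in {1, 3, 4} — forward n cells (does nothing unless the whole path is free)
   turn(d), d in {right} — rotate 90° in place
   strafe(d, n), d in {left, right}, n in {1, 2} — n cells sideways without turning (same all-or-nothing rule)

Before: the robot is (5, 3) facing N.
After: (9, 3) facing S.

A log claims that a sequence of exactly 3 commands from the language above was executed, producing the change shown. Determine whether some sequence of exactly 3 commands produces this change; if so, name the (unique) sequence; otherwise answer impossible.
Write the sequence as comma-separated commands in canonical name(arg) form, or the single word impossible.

turn(right), move(4), turn(right)

key: position moved to (9,3) AND the heading swung to S — translation plus rotation needed
begin: (5, 3) facing N
t=1 turn(right) ⇒ (5, 3) facing E
t=2 move(4) ⇒ (9, 3) facing E
t=3 turn(right) ⇒ (9, 3) facing S
all 512 alternatives checked — unique.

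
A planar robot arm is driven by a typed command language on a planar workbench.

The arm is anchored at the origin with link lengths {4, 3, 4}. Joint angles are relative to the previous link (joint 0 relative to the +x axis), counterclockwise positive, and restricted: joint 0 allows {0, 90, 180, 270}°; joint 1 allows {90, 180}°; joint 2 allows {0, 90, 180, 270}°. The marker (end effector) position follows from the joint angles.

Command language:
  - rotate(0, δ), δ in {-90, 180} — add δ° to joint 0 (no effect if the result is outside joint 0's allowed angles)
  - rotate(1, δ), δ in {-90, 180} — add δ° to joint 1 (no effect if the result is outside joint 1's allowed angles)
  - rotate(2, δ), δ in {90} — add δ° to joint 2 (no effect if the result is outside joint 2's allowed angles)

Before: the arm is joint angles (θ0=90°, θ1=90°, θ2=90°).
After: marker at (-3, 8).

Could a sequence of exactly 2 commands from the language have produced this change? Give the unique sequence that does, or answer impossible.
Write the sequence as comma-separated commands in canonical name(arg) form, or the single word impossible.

begin: joint angles (θ0=90°, θ1=90°, θ2=90°)
t=1 rotate(2, 90) ⇒ joint angles (θ0=90°, θ1=90°, θ2=180°)
t=2 rotate(2, 90) ⇒ joint angles (θ0=90°, θ1=90°, θ2=270°)
uniquely the one of 25 2-step routes that fits.

rotate(2, 90), rotate(2, 90)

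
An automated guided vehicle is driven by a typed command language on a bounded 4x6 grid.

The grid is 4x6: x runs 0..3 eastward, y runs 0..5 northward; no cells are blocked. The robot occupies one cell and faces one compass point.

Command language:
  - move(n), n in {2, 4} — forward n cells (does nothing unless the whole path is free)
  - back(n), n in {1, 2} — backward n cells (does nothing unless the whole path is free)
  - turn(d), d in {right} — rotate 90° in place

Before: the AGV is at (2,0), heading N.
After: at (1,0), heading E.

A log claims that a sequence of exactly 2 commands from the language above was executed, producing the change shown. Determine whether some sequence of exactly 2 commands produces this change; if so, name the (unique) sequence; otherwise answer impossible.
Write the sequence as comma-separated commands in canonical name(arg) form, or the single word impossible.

key: position moved to (1,0) AND the heading swung to E — translation plus rotation needed
start: at (2,0), heading N
t=1 turn(right) ⇒ at (2,0), heading E
t=2 back(1) ⇒ at (1,0), heading E
all 25 alternatives checked — unique.

turn(right), back(1)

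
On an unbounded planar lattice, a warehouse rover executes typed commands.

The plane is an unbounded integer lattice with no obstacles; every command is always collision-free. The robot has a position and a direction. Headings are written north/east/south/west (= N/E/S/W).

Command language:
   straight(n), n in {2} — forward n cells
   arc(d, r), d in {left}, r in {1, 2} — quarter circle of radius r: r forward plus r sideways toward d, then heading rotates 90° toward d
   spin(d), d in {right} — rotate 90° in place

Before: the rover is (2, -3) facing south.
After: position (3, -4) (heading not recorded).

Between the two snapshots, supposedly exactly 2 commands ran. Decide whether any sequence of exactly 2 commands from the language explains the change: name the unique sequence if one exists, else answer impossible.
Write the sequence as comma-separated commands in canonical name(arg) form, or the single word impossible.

arc(left, 1), spin(right)

key: running spin(right) before arc(left, 1) would end elsewhere — order is forced
start: (2, -3) facing south
[1] after arc(left, 1): (3, -4) facing east
[2] after spin(right): (3, -4) facing south
all 16 alternatives checked — unique.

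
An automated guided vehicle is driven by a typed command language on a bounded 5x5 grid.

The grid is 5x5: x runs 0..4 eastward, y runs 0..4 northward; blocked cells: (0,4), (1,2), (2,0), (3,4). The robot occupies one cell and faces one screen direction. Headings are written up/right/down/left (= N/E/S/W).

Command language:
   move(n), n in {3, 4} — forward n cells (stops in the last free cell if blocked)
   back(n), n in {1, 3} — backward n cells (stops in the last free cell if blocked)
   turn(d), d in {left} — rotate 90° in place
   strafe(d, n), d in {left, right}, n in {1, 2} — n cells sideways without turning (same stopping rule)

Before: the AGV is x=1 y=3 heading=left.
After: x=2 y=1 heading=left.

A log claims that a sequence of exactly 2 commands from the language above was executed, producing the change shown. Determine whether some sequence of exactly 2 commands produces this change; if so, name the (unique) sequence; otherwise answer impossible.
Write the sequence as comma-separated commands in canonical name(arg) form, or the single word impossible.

key: still facing W at the end — nothing in the sequence rotates
t0: x=1 y=3 heading=left
t=1 back(1) ⇒ x=2 y=3 heading=left
t=2 strafe(left, 2) ⇒ x=2 y=1 heading=left
uniquely the one of 81 2-step routes that fits.

back(1), strafe(left, 2)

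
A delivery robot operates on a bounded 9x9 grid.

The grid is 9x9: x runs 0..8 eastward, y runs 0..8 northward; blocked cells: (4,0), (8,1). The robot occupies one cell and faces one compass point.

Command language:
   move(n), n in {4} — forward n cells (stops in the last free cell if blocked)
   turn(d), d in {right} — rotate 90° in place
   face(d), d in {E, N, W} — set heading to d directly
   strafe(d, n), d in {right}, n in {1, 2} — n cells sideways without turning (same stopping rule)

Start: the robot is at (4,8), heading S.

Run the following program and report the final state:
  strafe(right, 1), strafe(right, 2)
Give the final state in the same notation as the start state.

at (1,8), heading S

from: at (4,8), heading S
t=1 strafe(right, 1) ⇒ at (3,8), heading S
t=2 strafe(right, 2) ⇒ at (1,8), heading S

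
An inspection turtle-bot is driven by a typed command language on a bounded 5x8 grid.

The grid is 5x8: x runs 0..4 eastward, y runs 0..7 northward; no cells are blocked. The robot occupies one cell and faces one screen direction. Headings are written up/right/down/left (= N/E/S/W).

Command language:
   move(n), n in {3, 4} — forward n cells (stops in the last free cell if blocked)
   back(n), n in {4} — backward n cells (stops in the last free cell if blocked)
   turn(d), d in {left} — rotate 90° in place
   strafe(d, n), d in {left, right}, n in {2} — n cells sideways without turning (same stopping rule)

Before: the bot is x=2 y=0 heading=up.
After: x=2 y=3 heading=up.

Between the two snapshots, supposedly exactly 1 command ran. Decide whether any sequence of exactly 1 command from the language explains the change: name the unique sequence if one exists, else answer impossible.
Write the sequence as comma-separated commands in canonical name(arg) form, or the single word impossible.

move(3)

key: heading stays N — the single command does not turn
start: x=2 y=0 heading=up
[1] after move(3): x=2 y=3 heading=up
no rival 1-sequence matches.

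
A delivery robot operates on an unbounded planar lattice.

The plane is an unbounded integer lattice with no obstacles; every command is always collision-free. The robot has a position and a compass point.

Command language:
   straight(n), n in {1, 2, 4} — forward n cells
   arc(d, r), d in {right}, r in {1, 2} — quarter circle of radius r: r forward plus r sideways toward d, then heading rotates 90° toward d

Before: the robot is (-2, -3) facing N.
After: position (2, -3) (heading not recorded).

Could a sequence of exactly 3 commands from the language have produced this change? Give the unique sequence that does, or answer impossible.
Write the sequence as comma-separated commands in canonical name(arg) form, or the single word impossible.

initial: (-2, -3) facing N
t=1 arc(right, 1) ⇒ (-1, -2) facing E
t=2 straight(2) ⇒ (1, -2) facing E
t=3 arc(right, 1) ⇒ (2, -3) facing S
all 125 alternatives checked — unique.

arc(right, 1), straight(2), arc(right, 1)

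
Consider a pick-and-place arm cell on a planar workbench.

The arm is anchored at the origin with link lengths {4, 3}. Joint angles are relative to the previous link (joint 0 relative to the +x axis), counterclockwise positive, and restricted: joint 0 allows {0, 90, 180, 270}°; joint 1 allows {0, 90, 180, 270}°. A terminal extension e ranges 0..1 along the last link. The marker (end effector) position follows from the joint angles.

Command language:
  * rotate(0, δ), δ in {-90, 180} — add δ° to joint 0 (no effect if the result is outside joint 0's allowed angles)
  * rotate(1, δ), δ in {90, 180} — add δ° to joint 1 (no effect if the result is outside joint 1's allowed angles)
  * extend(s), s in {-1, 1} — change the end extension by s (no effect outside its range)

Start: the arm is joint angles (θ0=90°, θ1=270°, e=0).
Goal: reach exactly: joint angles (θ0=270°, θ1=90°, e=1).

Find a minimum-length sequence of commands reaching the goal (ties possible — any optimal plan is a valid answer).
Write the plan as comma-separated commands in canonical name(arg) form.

rotate(1, 180), extend(1), rotate(0, 180)

from: joint angles (θ0=90°, θ1=270°, e=0)
1. rotate(1, 180) → joint angles (θ0=90°, θ1=90°, e=0)
2. extend(1) → joint angles (θ0=90°, θ1=90°, e=1)
3. rotate(0, 180) → joint angles (θ0=270°, θ1=90°, e=1)
nothing shorter than 3 reaches the goal.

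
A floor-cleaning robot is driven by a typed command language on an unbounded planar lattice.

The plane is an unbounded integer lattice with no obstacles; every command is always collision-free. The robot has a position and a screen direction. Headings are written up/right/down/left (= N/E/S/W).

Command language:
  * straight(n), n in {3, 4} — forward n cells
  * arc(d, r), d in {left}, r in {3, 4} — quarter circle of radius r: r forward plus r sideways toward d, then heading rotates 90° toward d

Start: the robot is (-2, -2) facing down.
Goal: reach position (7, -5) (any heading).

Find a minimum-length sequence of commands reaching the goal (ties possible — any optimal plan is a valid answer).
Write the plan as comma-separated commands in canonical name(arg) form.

initial: (-2, -2) facing down
t=1 arc(left, 3) ⇒ (1, -5) facing right
t=2 straight(3) ⇒ (4, -5) facing right
t=3 straight(3) ⇒ (7, -5) facing right
no 2-step plan works, so 3 is optimal.

arc(left, 3), straight(3), straight(3)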